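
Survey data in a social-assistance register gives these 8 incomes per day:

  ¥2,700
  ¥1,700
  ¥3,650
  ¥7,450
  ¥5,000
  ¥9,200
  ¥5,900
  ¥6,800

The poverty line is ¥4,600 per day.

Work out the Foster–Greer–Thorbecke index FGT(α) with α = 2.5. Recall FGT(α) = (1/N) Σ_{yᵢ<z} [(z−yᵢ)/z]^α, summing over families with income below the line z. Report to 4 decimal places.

Poor units: ¥1,700, ¥2,700, ¥3,650 (q = 3 of N = 8).
Relative gaps: (4600−1700)/4600 = 0.6304; (4600−2700)/4600 = 0.4130; (4600−3650)/4600 = 0.2065.
Raised to α = 2.5: 0.31557; 0.10965; 0.01938.
Sum = 0.444601; FGT(2.5) = 0.444601 / 8 = 0.0556.

0.0556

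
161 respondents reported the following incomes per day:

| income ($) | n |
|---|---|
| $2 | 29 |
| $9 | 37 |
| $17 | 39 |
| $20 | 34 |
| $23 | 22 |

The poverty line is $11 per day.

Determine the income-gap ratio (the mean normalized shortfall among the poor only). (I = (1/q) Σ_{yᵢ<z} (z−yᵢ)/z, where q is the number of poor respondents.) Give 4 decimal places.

0.4614

Below the line: 29×$2, 37×$9 (q = 66 of N = 161).
Relative gaps: 0.8182 (×29), 0.1818 (×37); sum = 30.454545.
The income-gap ratio divides by q (the poor only): 30.454545 / 66 = 0.4614.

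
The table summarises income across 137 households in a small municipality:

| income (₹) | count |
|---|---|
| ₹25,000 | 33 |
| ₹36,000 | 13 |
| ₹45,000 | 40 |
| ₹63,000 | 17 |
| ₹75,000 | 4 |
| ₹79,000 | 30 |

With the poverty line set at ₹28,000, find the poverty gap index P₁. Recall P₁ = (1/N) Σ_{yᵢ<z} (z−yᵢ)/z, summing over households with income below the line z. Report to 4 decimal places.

0.0258

Below z: 33×₹25,000 (q = 33 of N = 137).
Normalized shortfalls: (28000−25000)/28000 = 0.1071 (×33).
Sum of shortfalls = 3.535714; P₁ averages over all N: 3.535714 / 137 = 0.0258.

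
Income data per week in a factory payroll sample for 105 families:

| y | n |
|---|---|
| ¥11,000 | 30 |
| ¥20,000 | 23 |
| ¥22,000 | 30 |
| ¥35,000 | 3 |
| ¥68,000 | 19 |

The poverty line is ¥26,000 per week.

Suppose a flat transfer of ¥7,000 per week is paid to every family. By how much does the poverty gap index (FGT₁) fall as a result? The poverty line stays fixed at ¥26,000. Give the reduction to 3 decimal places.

0.171

Before: below the line — 30×¥11,000, 23×¥20,000, 30×¥22,000; poverty gap index (FGT₁) = 0.25934.
After the ¥7,000 transfer: below the line — 30×¥18,000; poverty gap index (FGT₁) = 0.08791.
Reduction = 0.25934 − 0.08791 = 0.171.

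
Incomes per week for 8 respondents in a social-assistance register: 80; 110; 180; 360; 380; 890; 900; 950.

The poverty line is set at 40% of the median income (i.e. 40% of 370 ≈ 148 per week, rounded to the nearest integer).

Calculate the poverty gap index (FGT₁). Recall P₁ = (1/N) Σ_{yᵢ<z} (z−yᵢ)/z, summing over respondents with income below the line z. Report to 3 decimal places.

Below z: 80, 110 (q = 2 of N = 8).
Gap ratios (z−y)/z: (148−80)/148 = 0.4595; (148−110)/148 = 0.2568.
Σ = 0.716216. Dividing by the full population N = 8 gives P₁ = 0.090.

0.090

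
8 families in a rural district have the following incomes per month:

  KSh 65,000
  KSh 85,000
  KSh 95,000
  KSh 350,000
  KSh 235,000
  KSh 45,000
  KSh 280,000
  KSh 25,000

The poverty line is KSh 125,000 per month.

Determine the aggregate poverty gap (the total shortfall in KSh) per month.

Poor units: KSh 25,000, KSh 45,000, KSh 65,000, KSh 85,000, KSh 95,000 (q = 5 of N = 8).
Individual gaps: 125000−25000 = 100000; 125000−45000 = 80000; 125000−65000 = 60000; 125000−85000 = 40000; 125000−95000 = 30000.
Aggregate gap = KSh 310,000.

KSh 310,000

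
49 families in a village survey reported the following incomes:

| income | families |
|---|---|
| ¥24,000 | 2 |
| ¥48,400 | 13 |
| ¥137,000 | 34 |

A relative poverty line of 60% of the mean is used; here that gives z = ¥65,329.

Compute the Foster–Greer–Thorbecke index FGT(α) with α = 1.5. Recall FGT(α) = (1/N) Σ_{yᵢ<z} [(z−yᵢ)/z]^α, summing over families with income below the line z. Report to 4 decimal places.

0.0555

Incomes under z: 2×¥24,000, 13×¥48,400 (q = 15 of N = 49).
Shortfall ratios: (65329−24000)/65329 = 0.6326 (×2); (65329−48400)/65329 = 0.2591 (×13).
Raised to α = 1.5: 0.50318 (×2); 0.13191 (×13).
Sum = 2.721230; FGT(1.5) = 2.721230 / 49 = 0.0555.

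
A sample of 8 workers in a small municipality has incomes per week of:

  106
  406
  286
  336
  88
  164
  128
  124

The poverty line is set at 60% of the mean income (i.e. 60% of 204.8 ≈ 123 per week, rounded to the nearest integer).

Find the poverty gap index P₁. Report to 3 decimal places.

0.053

Incomes under z: 88, 106 (q = 2 of N = 8).
Normalized shortfalls: (123−88)/123 = 0.2846; (123−106)/123 = 0.1382.
Σ = 0.422764. Dividing by the full population N = 8 gives P₁ = 0.053.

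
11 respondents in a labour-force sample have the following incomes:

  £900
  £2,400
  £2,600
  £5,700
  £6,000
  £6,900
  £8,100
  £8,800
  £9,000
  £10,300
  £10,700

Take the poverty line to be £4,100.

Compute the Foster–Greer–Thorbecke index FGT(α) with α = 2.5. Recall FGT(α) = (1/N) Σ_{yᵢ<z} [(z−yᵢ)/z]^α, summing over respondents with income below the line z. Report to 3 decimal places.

Below the line: £900, £2,400, £2,600 (q = 3 of N = 11).
Normalized shortfalls: (4100−900)/4100 = 0.7805; (4100−2400)/4100 = 0.4146; (4100−2600)/4100 = 0.3659.
Raised to α = 2.5: 0.53816; 0.11070; 0.08096.
Sum = 0.729828; FGT(2.5) = 0.729828 / 11 = 0.066.

0.066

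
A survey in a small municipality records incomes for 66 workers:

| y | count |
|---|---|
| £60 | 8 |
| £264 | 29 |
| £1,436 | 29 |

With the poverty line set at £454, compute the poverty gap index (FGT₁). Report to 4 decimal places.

Poor units: 8×£60, 29×£264 (q = 37 of N = 66).
Shortfall ratios: (454−60)/454 = 0.8678 (×8); (454−264)/454 = 0.4185 (×29).
Σ = 19.079295. Dividing by the full population N = 66 gives P₁ = 0.2891.

0.2891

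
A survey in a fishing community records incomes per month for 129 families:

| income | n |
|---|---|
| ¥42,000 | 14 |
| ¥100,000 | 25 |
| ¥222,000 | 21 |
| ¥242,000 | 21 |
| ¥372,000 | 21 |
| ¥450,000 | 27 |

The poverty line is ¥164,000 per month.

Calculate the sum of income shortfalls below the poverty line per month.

Poor units: 14×¥42,000, 25×¥100,000 (q = 39 of N = 129).
Individual gaps: 14×(164000−42000) = 1708000; 25×(164000−100000) = 1600000.
Aggregate gap = ¥3,308,000.

¥3,308,000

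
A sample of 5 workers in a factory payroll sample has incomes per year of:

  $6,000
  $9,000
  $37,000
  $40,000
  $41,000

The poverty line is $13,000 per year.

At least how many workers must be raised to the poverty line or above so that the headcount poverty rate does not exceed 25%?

1

2 of the 5 workers are poor, so H = 2/5 = 0.400.
A headcount ratio of at most 25% allows at most ⌊0.25 × 5⌋ = 1 poor workers.
So at least 2 − 1 = 1 must be lifted.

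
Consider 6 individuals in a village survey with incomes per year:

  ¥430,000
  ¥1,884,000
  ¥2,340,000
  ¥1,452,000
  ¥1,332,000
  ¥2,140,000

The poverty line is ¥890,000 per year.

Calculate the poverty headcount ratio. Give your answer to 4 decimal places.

0.1667

1 of the 6 individuals have income below ¥890,000.
H = 1/6 = 0.1667.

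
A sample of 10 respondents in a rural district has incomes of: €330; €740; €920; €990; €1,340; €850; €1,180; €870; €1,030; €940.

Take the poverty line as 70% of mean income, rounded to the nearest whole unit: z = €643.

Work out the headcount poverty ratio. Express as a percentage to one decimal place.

1 of the 10 respondents have income below €643.
H = 1/10 = 10.0%.

10.0%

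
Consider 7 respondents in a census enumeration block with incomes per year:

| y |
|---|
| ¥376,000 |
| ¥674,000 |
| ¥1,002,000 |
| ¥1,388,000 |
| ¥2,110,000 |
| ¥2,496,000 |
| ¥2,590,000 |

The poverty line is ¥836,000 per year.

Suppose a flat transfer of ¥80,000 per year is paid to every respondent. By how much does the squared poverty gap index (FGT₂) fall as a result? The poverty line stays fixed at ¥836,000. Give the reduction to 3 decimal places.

0.018

Before: below the line — ¥376,000, ¥674,000; squared poverty gap index (FGT₂) = 0.04862.
After the ¥80,000 transfer: below the line — ¥456,000, ¥754,000; squared poverty gap index (FGT₂) = 0.03089.
Reduction = 0.04862 − 0.03089 = 0.018.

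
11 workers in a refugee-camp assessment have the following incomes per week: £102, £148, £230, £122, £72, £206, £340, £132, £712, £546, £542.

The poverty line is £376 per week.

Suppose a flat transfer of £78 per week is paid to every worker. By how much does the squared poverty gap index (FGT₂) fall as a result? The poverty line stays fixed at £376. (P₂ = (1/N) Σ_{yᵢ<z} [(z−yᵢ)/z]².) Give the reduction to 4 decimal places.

0.1360

Before: below the line — £72, £102, £122, £132, £148, £206, £230, £340; squared poverty gap index (FGT₂) = 0.254023.
After the £78 transfer: below the line — £150, £180, £200, £210, £226, £284, £308; squared poverty gap index (FGT₂) = 0.118068.
Reduction = 0.254023 − 0.118068 = 0.1360.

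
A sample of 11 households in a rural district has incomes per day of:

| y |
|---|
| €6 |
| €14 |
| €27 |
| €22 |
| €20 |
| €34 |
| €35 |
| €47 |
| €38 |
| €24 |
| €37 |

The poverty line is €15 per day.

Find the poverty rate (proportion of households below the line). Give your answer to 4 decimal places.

2 of the 11 households have income below €15.
H = 2/11 = 0.1818.

0.1818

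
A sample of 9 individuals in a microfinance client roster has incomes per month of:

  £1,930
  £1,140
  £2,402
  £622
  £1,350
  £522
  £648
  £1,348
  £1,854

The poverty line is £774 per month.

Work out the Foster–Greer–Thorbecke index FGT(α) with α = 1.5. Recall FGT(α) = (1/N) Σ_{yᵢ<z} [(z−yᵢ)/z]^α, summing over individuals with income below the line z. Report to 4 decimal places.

0.0376

Below the line: £522, £622, £648 (q = 3 of N = 9).
Relative gaps: (774−522)/774 = 0.3256; (774−622)/774 = 0.1964; (774−648)/774 = 0.1628.
Raised to α = 1.5: 0.18578; 0.08703; 0.06568.
Sum = 0.338485; FGT(1.5) = 0.338485 / 9 = 0.0376.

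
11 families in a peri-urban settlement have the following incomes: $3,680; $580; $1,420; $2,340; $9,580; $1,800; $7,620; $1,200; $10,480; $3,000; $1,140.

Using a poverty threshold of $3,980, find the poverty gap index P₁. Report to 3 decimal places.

0.381

Below z: $580, $1,140, $1,200, $1,420, $1,800, $2,340, $3,000, $3,680 (q = 8 of N = 11).
Shortfall ratios: (3980−580)/3980 = 0.8543; (3980−1140)/3980 = 0.7136; (3980−1200)/3980 = 0.6985; (3980−1420)/3980 = 0.6432; (3980−1800)/3980 = 0.5477; (3980−2340)/3980 = 0.4121; (3980−3000)/3980 = 0.2462; (3980−3680)/3980 = 0.0754.
Σ = 4.190955. Dividing by the full population N = 11 gives P₁ = 0.381.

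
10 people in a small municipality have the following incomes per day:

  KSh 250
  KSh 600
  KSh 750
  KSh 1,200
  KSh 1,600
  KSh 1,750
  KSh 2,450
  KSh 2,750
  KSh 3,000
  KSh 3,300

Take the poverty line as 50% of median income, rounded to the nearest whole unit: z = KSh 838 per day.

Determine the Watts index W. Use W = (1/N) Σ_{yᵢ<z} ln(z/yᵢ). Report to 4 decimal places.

0.1655

Poor units: KSh 250, KSh 600, KSh 750 (q = 3 of N = 10).
Log shortfalls: ln(838/250) = 1.2096; ln(838/600) = 0.3341; ln(838/750) = 0.1109.
W = 1.654591 / 10 = 0.1655.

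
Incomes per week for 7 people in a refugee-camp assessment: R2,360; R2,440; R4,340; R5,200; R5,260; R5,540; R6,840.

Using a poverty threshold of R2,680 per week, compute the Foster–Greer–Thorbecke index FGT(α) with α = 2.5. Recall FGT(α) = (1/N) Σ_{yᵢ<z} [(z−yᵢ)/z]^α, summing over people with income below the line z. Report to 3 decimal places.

0.001

Below z: R2,360, R2,440 (q = 2 of N = 7).
Gap ratios (z−y)/z: (2680−2360)/2680 = 0.1194; (2680−2440)/2680 = 0.0896.
Raised to α = 2.5: 0.00493; 0.00240.
Sum = 0.007326; FGT(2.5) = 0.007326 / 7 = 0.001.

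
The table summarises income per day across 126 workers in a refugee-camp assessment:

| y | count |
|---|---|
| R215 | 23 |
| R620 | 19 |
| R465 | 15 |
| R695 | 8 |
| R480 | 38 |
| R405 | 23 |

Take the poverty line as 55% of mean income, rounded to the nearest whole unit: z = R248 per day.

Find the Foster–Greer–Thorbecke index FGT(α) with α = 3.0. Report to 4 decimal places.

0.0004

Below the line: 23×R215 (q = 23 of N = 126).
Relative gaps: (248−215)/248 = 0.1331 (×23).
Raised to α = 3.0: 0.00236 (×23).
Sum = 0.054189; FGT(3.0) = 0.054189 / 126 = 0.0004.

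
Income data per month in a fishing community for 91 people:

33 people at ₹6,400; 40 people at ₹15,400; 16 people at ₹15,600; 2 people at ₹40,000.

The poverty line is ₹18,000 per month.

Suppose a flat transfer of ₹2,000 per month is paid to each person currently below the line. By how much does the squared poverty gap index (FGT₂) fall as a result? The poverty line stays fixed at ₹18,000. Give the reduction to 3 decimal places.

Before: below the line — 33×₹6,400, 40×₹15,400, 16×₹15,600; squared poverty gap index (FGT₂) = 0.16290.
After the ₹2,000 transfer: below the line — 33×₹8,400, 40×₹17,400, 16×₹17,600; squared poverty gap index (FGT₂) = 0.10373.
Reduction = 0.16290 − 0.10373 = 0.059.

0.059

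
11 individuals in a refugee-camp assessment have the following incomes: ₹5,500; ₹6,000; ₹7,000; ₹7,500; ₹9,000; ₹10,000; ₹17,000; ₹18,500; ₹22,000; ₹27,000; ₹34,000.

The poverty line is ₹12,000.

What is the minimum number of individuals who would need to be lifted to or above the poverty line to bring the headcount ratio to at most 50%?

1

6 of the 11 individuals are poor, so H = 6/11 = 0.545.
A headcount ratio of at most 50% allows at most ⌊0.50 × 11⌋ = 5 poor individuals.
So at least 6 − 5 = 1 must be lifted.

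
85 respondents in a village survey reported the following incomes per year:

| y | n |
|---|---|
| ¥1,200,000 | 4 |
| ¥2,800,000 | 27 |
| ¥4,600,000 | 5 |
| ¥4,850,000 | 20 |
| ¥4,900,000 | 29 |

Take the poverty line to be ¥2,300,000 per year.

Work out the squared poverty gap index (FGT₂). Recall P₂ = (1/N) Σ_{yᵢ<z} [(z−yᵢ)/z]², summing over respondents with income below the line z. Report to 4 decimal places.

0.0108

Poor units: 4×¥1,200,000 (q = 4 of N = 85).
Shortfall ratios: (2300000−1200000)/2300000 = 0.4783 (×4).
Squared: 0.2287 (×4).
Sum = 0.914934; P₂ = 0.914934 / 85 = 0.0108.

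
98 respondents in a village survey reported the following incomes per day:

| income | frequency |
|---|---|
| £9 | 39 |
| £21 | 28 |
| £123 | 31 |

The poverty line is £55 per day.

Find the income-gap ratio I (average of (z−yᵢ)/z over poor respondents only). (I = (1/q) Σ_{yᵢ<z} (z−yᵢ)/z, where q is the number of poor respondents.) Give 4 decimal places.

Poor units: 39×£9, 28×£21 (q = 67 of N = 98).
Relative gaps: 0.8364 (×39), 0.6182 (×28); sum = 49.927273.
I averages over the q = 67 poor units only: 49.927273 / 67 = 0.7452.

0.7452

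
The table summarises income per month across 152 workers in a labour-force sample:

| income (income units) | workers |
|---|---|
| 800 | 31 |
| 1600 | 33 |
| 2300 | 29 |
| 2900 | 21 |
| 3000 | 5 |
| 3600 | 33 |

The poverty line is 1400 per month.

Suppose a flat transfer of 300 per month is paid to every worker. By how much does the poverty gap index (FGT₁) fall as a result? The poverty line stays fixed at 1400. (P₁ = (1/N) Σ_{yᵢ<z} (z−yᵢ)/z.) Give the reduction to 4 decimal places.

Before: below the line — 31×800; poverty gap index (FGT₁) = 0.087406.
After the 300 transfer: below the line — 31×1100; poverty gap index (FGT₁) = 0.043703.
Reduction = 0.087406 − 0.043703 = 0.0437.

0.0437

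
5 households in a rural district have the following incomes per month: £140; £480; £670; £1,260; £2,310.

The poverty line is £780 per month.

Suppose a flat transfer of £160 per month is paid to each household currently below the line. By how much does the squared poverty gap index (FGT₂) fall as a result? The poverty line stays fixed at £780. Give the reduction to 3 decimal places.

Before: below the line — £140, £480, £670; squared poverty gap index (FGT₂) = 0.16821.
After the £160 transfer: below the line — £300, £640; squared poverty gap index (FGT₂) = 0.08218.
Reduction = 0.16821 − 0.08218 = 0.086.

0.086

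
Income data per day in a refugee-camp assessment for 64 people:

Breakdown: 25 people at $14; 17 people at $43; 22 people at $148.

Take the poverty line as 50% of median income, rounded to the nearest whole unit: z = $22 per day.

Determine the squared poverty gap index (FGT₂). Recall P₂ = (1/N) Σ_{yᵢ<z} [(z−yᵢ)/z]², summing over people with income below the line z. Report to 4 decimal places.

Below the line: 25×$14 (q = 25 of N = 64).
Relative gaps: (22−14)/22 = 0.3636 (×25).
Squared: 0.1322 (×25).
Sum = 3.305785; P₂ = 3.305785 / 64 = 0.0517.

0.0517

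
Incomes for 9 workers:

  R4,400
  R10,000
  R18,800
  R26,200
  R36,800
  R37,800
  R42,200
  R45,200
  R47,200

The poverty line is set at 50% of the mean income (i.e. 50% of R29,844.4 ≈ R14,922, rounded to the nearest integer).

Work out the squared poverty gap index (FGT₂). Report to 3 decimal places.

0.067

Incomes under z: R4,400, R10,000 (q = 2 of N = 9).
Relative gaps: (14922−4400)/14922 = 0.7051; (14922−10000)/14922 = 0.3298.
Squared: 0.4972; 0.1088.
Sum = 0.606013; P₂ = 0.606013 / 9 = 0.067.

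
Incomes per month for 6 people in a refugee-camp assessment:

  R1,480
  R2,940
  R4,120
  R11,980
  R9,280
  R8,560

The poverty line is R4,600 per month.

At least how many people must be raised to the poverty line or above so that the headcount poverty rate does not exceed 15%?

3

3 of the 6 people are poor, so H = 3/6 = 0.500.
A headcount ratio of at most 15% allows at most ⌊0.15 × 6⌋ = 0 poor people.
So at least 3 − 0 = 3 must be lifted.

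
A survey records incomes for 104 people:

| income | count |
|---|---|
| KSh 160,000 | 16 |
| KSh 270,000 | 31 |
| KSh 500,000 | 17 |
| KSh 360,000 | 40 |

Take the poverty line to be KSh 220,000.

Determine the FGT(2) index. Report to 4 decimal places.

0.0114

Incomes under z: 16×KSh 160,000 (q = 16 of N = 104).
Relative gaps: (220000−160000)/220000 = 0.2727 (×16).
Squared: 0.0744 (×16).
Sum = 1.190083; P₂ = 1.190083 / 104 = 0.0114.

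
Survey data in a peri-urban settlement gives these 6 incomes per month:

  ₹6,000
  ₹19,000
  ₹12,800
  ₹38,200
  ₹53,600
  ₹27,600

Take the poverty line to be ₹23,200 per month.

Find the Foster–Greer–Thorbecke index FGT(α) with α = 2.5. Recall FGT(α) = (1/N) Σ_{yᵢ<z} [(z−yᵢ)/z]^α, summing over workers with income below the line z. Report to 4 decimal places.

Below the line: ₹6,000, ₹12,800, ₹19,000 (q = 3 of N = 6).
Relative gaps: (23200−6000)/23200 = 0.7414; (23200−12800)/23200 = 0.4483; (23200−19000)/23200 = 0.1810.
Raised to α = 2.5: 0.47326; 0.13454; 0.01394.
Sum = 0.621750; FGT(2.5) = 0.621750 / 6 = 0.1036.

0.1036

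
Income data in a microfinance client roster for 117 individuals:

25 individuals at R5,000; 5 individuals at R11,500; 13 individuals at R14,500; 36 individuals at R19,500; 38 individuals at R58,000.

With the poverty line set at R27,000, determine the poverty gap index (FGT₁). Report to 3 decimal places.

Below the line: 25×R5,000, 5×R11,500, 13×R14,500, 36×R19,500 (q = 79 of N = 117).
Gap ratios (z−y)/z: (27000−5000)/27000 = 0.8148 (×25); (27000−11500)/27000 = 0.5741 (×5); (27000−14500)/27000 = 0.4630 (×13); (27000−19500)/27000 = 0.2778 (×36).
Sum of shortfalls = 39.259259; P₁ averages over all N: 39.259259 / 117 = 0.336.

0.336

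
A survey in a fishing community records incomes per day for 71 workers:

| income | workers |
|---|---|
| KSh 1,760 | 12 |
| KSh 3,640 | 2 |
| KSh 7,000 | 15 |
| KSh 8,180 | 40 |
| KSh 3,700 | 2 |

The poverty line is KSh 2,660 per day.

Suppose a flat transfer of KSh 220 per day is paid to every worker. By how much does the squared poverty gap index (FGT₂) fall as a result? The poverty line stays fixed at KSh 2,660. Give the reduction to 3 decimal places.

Before: below the line — 12×KSh 1,760; squared poverty gap index (FGT₂) = 0.01935.
After the KSh 220 transfer: below the line — 12×KSh 1,980; squared poverty gap index (FGT₂) = 0.01105.
Reduction = 0.01935 − 0.01105 = 0.008.

0.008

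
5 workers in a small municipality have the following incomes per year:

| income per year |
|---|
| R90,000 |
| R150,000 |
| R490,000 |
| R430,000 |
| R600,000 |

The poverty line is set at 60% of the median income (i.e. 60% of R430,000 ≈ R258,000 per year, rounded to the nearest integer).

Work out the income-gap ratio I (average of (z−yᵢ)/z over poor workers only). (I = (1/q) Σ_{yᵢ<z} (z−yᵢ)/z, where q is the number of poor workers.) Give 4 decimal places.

Below z: R90,000, R150,000 (q = 2 of N = 5).
Shortfall ratios (z−y)/z: 0.6512, 0.4186; sum = 1.069767.
I averages over the q = 2 poor units only: 1.069767 / 2 = 0.5349.

0.5349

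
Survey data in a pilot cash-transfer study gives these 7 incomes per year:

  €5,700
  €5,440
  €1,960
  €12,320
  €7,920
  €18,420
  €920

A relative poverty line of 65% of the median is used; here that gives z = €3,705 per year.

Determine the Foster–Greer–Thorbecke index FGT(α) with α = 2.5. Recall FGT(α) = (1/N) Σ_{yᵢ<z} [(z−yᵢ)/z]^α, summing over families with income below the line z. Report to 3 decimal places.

Incomes under z: €920, €1,960 (q = 2 of N = 7).
Shortfall ratios: (3705−920)/3705 = 0.7517; (3705−1960)/3705 = 0.4710.
Raised to α = 2.5: 0.48988; 0.15224.
Sum = 0.642119; FGT(2.5) = 0.642119 / 7 = 0.092.

0.092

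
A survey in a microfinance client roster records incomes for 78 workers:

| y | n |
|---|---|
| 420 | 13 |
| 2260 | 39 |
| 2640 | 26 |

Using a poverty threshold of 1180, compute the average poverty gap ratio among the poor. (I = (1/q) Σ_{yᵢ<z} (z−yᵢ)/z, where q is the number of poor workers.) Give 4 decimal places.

Below the line: 13×420 (q = 13 of N = 78).
Shortfall ratios (z−y)/z: 0.6441 (×13); sum = 8.372881.
The income-gap ratio divides by q (the poor only): 8.372881 / 13 = 0.6441.

0.6441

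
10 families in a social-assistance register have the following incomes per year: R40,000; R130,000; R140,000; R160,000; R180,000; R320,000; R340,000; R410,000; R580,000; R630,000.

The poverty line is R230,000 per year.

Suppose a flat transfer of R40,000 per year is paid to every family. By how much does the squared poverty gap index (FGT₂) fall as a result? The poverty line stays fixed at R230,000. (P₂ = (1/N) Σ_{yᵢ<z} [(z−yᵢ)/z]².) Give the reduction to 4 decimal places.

Before: below the line — R40,000, R130,000, R140,000, R160,000, R180,000; squared poverty gap index (FGT₂) = 0.116446.
After the R40,000 transfer: below the line — R80,000, R170,000, R180,000, R200,000, R220,000; squared poverty gap index (FGT₂) = 0.055955.
Reduction = 0.116446 − 0.055955 = 0.0605.

0.0605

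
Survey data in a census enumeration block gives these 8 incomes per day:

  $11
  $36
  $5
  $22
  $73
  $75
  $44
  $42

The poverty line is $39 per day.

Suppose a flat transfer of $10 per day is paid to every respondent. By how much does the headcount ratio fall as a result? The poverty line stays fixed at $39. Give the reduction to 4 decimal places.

Before: below the line — $5, $11, $22, $36; headcount ratio = 0.500000.
After the $10 transfer: below the line — $15, $21, $32; headcount ratio = 0.375000.
Reduction = 0.500000 − 0.375000 = 0.1250.

0.1250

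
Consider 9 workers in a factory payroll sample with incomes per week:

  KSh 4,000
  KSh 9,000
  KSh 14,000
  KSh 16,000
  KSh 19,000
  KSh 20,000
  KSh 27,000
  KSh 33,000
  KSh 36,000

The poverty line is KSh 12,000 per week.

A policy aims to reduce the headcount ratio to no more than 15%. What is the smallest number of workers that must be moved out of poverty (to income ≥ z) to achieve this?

2 of the 9 workers are poor, so H = 2/9 = 0.222.
A headcount ratio of at most 15% allows at most ⌊0.15 × 9⌋ = 1 poor workers.
So at least 2 − 1 = 1 must be lifted.

1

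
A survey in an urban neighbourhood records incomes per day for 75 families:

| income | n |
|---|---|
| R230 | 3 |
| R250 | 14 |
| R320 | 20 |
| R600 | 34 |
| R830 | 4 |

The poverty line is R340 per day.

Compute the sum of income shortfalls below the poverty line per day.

Poor units: 3×R230, 14×R250, 20×R320 (q = 37 of N = 75).
Individual gaps: 3×(340−230) = 330; 14×(340−250) = 1260; 20×(340−320) = 400.
Aggregate gap = R1,990.

R1,990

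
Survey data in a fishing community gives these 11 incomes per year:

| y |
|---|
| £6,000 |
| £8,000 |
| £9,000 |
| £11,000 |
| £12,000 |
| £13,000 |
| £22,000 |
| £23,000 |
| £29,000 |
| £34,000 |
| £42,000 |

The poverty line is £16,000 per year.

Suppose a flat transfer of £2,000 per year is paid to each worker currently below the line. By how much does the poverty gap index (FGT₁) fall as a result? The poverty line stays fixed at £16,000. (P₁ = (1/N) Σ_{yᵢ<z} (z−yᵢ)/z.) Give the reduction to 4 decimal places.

0.0682

Before: below the line — £6,000, £8,000, £9,000, £11,000, £12,000, £13,000; poverty gap index (FGT₁) = 0.210227.
After the £2,000 transfer: below the line — £8,000, £10,000, £11,000, £13,000, £14,000, £15,000; poverty gap index (FGT₁) = 0.142045.
Reduction = 0.210227 − 0.142045 = 0.0682.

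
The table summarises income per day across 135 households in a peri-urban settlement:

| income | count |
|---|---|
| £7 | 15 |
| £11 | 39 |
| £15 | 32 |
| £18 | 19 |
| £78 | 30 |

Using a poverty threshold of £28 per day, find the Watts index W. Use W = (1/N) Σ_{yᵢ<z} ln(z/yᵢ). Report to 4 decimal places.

Below the line: 15×£7, 39×£11, 32×£15, 19×£18 (q = 105 of N = 135).
ln(z/y) terms: ln(28/7) = 1.3863 (×15); ln(28/11) = 0.9343 (×39); ln(28/15) = 0.6242 (×32); ln(28/18) = 0.4418 (×19).
W = 85.600236 / 135 = 0.6341.

0.6341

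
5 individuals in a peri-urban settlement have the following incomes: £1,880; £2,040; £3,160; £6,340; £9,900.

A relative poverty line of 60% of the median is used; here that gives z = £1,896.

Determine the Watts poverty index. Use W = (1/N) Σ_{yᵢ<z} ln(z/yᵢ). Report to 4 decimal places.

Incomes under z: £1,880 (q = 1 of N = 5).
Log gaps: ln(1896/1880) = 0.0085.
W = 0.008475 / 5 = 0.0017.

0.0017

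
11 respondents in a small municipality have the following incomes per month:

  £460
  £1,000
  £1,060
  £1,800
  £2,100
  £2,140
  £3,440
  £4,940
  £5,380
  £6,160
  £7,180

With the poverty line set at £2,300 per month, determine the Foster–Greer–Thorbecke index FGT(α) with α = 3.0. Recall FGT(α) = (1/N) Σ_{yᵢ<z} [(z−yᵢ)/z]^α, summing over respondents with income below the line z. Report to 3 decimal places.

0.078

Below the line: £460, £1,000, £1,060, £1,800, £2,100, £2,140 (q = 6 of N = 11).
Relative gaps: (2300−460)/2300 = 0.8000; (2300−1000)/2300 = 0.5652; (2300−1060)/2300 = 0.5391; (2300−1800)/2300 = 0.2174; (2300−2100)/2300 = 0.0870; (2300−2140)/2300 = 0.0696.
Raised to α = 3.0: 0.51200; 0.18057; 0.15670; 0.01027; 0.00066; 0.00034.
Sum = 0.860543; FGT(3.0) = 0.860543 / 11 = 0.078.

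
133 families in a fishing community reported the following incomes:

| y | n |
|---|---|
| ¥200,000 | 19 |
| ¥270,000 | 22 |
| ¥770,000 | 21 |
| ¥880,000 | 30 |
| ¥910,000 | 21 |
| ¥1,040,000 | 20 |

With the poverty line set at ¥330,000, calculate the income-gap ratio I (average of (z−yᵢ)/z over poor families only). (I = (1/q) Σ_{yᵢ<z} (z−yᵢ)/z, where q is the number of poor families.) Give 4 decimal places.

Below the line: 19×¥200,000, 22×¥270,000 (q = 41 of N = 133).
Shortfall ratios (z−y)/z: 0.3939 (×19), 0.1818 (×22); sum = 11.484848.
The income-gap ratio divides by q (the poor only): 11.484848 / 41 = 0.2801.

0.2801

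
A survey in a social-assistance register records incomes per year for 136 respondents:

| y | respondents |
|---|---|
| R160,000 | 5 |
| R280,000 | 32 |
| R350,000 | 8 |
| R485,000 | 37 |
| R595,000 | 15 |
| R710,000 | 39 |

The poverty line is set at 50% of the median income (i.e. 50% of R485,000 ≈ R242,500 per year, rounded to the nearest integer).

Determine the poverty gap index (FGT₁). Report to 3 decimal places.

0.013

Below the line: 5×R160,000 (q = 5 of N = 136).
Normalized shortfalls: (242500−160000)/242500 = 0.3402 (×5).
Sum of shortfalls = 1.701031; P₁ averages over all N: 1.701031 / 136 = 0.013.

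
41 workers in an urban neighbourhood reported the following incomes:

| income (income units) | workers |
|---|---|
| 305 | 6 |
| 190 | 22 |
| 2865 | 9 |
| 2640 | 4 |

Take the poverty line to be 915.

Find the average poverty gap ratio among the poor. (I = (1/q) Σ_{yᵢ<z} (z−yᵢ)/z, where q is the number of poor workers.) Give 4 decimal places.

Below z: 22×190, 6×305 (q = 28 of N = 41).
Relative gaps: 0.7923 (×22), 0.6667 (×6); sum = 21.431694.
I averages over the q = 28 poor units only: 21.431694 / 28 = 0.7654.

0.7654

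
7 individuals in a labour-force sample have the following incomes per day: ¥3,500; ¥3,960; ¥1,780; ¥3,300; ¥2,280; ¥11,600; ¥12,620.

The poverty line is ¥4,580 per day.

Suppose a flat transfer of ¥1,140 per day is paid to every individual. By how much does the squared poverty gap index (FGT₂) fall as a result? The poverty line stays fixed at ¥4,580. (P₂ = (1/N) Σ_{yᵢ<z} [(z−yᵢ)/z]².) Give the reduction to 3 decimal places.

0.083

Before: below the line — ¥1,780, ¥2,280, ¥3,300, ¥3,500, ¥3,960; squared poverty gap index (FGT₂) = 0.11114.
After the ¥1,140 transfer: below the line — ¥2,920, ¥3,420, ¥4,440; squared poverty gap index (FGT₂) = 0.02806.
Reduction = 0.11114 − 0.02806 = 0.083.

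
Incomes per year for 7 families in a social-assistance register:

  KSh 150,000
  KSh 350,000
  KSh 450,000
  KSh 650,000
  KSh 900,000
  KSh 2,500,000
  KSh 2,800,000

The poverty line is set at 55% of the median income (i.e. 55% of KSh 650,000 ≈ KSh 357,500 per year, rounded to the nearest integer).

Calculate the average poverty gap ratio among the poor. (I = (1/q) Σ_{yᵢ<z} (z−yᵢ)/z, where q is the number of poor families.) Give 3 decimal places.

0.301

Below the line: KSh 150,000, KSh 350,000 (q = 2 of N = 7).
Shortfall ratios (z−y)/z: 0.5804, 0.0210; sum = 0.601399.
I averages over the q = 2 poor units only: 0.601399 / 2 = 0.301.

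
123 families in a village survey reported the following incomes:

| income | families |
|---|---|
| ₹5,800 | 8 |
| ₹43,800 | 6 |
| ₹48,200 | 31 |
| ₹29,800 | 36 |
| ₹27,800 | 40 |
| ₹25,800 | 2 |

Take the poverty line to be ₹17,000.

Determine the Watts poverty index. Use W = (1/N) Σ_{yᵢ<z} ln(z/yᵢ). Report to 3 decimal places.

0.070

Incomes under z: 8×₹5,800 (q = 8 of N = 123).
Log shortfalls: ln(17000/5800) = 1.0754 (×8).
W = 8.602843 / 123 = 0.070.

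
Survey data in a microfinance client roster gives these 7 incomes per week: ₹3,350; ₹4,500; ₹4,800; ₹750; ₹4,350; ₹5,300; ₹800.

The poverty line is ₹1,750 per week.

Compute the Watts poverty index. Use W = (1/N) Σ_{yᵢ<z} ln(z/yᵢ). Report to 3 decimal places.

0.233

Below the line: ₹750, ₹800 (q = 2 of N = 7).
Log gaps: ln(1750/750) = 0.8473; ln(1750/800) = 0.7828.
W = 1.630057 / 7 = 0.233.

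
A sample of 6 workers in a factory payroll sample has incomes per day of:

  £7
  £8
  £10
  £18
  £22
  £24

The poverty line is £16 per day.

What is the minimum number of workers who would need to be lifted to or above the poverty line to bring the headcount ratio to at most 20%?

2

3 of the 6 workers are poor, so H = 3/6 = 0.500.
A headcount ratio of at most 20% allows at most ⌊0.20 × 6⌋ = 1 poor workers.
So at least 3 − 1 = 2 must be lifted.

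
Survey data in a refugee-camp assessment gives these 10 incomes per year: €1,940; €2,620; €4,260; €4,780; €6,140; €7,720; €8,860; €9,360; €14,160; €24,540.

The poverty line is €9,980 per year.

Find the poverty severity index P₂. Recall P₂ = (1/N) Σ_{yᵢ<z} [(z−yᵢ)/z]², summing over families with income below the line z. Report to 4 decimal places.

0.2009

Poor units: €1,940, €2,620, €4,260, €4,780, €6,140, €7,720, €8,860, €9,360 (q = 8 of N = 10).
Gap ratios (z−y)/z: (9980−1940)/9980 = 0.8056; (9980−2620)/9980 = 0.7375; (9980−4260)/9980 = 0.5731; (9980−4780)/9980 = 0.5210; (9980−6140)/9980 = 0.3848; (9980−7720)/9980 = 0.2265; (9980−8860)/9980 = 0.1122; (9980−9360)/9980 = 0.0621.
Squared: 0.6490; 0.5439; 0.3285; 0.2715; 0.1480; 0.0513; 0.0126; 0.0039.
Sum = 2.008643; P₂ = 2.008643 / 10 = 0.2009.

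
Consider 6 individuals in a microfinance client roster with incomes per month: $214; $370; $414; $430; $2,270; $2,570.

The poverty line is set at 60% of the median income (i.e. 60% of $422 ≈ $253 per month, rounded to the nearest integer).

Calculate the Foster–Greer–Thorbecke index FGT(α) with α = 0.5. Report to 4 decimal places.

Poor units: $214 (q = 1 of N = 6).
Gap ratios (z−y)/z: (253−214)/253 = 0.1542.
Raised to α = 0.5: 0.39262.
Sum = 0.392620; FGT(0.5) = 0.392620 / 6 = 0.0654.

0.0654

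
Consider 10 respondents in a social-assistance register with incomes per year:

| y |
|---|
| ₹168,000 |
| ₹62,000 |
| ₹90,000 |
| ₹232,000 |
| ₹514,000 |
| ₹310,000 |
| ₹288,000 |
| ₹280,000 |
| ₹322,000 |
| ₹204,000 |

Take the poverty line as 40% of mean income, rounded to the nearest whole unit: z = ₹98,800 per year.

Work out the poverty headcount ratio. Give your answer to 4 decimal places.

2 of the 10 respondents have income below ₹98,800.
H = 2/10 = 0.2000.

0.2000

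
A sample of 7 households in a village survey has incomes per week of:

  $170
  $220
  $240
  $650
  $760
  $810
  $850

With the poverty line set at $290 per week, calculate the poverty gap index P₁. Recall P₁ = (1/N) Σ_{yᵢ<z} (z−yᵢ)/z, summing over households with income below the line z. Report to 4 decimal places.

Below z: $170, $220, $240 (q = 3 of N = 7).
Gap ratios (z−y)/z: (290−170)/290 = 0.4138; (290−220)/290 = 0.2414; (290−240)/290 = 0.1724.
Sum of shortfalls = 0.827586; P₁ averages over all N: 0.827586 / 7 = 0.1182.

0.1182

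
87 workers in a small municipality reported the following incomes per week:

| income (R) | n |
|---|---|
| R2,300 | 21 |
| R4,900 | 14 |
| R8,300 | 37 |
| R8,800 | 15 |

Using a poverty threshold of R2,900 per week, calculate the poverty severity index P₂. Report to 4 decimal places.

Below z: 21×R2,300 (q = 21 of N = 87).
Relative gaps: (2900−2300)/2900 = 0.2069 (×21).
Squared: 0.0428 (×21).
Sum = 0.898930; P₂ = 0.898930 / 87 = 0.0103.

0.0103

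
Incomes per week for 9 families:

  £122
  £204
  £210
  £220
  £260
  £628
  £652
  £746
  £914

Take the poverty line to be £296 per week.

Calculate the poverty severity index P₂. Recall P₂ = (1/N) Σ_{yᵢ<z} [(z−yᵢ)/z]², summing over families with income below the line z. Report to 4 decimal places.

Below z: £122, £204, £210, £220, £260 (q = 5 of N = 9).
Shortfall ratios: (296−122)/296 = 0.5878; (296−204)/296 = 0.3108; (296−210)/296 = 0.2905; (296−220)/296 = 0.2568; (296−260)/296 = 0.1216.
Squared: 0.3456; 0.0966; 0.0844; 0.0659; 0.0148.
Sum = 0.607286; P₂ = 0.607286 / 9 = 0.0675.

0.0675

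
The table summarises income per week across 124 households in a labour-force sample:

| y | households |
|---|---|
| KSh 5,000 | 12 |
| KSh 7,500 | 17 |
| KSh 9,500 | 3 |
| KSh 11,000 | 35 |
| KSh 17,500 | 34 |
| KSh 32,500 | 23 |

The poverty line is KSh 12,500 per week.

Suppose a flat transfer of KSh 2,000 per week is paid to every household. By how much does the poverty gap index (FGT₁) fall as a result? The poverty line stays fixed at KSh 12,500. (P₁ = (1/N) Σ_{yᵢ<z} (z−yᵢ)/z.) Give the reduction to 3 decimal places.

0.075

Before: below the line — 12×KSh 5,000, 17×KSh 7,500, 3×KSh 9,500, 35×KSh 11,000; poverty gap index (FGT₁) = 0.15258.
After the KSh 2,000 transfer: below the line — 12×KSh 7,000, 17×KSh 9,500, 3×KSh 11,500; poverty gap index (FGT₁) = 0.07742.
Reduction = 0.15258 − 0.07742 = 0.075.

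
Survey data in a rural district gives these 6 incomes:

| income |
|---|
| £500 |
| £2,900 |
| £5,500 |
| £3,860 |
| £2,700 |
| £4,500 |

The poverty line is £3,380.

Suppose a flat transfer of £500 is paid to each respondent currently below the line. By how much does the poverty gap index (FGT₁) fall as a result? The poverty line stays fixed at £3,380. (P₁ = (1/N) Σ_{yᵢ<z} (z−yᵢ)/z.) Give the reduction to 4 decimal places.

0.0730

Before: below the line — £500, £2,700, £2,900; poverty gap index (FGT₁) = 0.199211.
After the £500 transfer: below the line — £1,000, £3,200; poverty gap index (FGT₁) = 0.126233.
Reduction = 0.199211 − 0.126233 = 0.0730.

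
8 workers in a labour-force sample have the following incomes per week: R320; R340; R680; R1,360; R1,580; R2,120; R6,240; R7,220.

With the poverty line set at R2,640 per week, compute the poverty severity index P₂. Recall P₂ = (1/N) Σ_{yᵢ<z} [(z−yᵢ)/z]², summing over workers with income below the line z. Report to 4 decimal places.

0.3147

Incomes under z: R320, R340, R680, R1,360, R1,580, R2,120 (q = 6 of N = 8).
Relative gaps: (2640−320)/2640 = 0.8788; (2640−340)/2640 = 0.8712; (2640−680)/2640 = 0.7424; (2640−1360)/2640 = 0.4848; (2640−1580)/2640 = 0.4015; (2640−2120)/2640 = 0.1970.
Squared: 0.7723; 0.7590; 0.5512; 0.2351; 0.1612; 0.0388.
Sum = 2.517562; P₂ = 2.517562 / 8 = 0.3147.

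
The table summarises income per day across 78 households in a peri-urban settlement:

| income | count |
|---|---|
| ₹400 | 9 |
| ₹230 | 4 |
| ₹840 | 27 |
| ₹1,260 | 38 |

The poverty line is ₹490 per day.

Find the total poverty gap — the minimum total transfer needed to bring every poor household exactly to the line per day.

Below the line: 4×₹230, 9×₹400 (q = 13 of N = 78).
Individual gaps: 4×(490−230) = 1040; 9×(490−400) = 810.
Aggregate gap = ₹1,850.

₹1,850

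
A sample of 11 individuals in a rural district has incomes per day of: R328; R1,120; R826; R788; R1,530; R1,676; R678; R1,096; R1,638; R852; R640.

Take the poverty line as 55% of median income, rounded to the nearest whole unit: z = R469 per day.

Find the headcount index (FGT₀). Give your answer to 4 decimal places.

0.0909

1 of the 11 individuals have income below R469.
H = 1/11 = 0.0909.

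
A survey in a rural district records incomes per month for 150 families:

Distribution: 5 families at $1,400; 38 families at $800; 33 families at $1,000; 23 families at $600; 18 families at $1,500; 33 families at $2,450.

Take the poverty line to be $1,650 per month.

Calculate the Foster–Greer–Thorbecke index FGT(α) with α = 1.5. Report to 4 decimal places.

Poor units: 23×$600, 38×$800, 33×$1,000, 5×$1,400, 18×$1,500 (q = 117 of N = 150).
Normalized shortfalls: (1650−600)/1650 = 0.6364 (×23); (1650−800)/1650 = 0.5152 (×38); (1650−1000)/1650 = 0.3939 (×33); (1650−1400)/1650 = 0.1515 (×5); (1650−1500)/1650 = 0.0909 (×18).
Raised to α = 1.5: 0.50764 (×23); 0.36975 (×38); 0.24725 (×33); 0.05898 (×5); 0.02741 (×18).
Sum = 34.673759; FGT(1.5) = 34.673759 / 150 = 0.2312.

0.2312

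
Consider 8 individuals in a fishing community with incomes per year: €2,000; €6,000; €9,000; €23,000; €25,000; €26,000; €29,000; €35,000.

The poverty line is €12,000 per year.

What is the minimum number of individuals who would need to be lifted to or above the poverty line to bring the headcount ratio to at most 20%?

2

3 of the 8 individuals are poor, so H = 3/8 = 0.375.
A headcount ratio of at most 20% allows at most ⌊0.20 × 8⌋ = 1 poor individuals.
So at least 3 − 1 = 2 must be lifted.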